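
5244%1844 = 1556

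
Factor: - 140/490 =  - 2^1*7^( - 1)= - 2/7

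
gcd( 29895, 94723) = 1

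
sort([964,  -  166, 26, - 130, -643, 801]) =[  -  643,  -  166,  -  130, 26, 801,964 ]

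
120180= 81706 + 38474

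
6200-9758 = -3558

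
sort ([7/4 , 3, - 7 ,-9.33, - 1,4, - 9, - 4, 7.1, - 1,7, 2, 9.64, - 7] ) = [ - 9.33  , - 9, - 7, - 7, - 4 , - 1, - 1, 7/4, 2, 3,  4 , 7 , 7.1, 9.64] 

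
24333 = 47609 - 23276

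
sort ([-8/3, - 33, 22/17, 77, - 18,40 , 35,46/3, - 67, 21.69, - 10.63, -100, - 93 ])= [-100,- 93, - 67, -33, - 18,-10.63,  -  8/3,22/17 , 46/3, 21.69,35,40,77] 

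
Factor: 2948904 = 2^3 * 3^2  *7^1*5851^1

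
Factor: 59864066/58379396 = 2^( - 1 ) * 1811^( - 1)*3049^1*8059^(-1 )*9817^1 = 29932033/29189698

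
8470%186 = 100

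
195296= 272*718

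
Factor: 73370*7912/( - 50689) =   -  580503440/50689 = - 2^4*5^1*11^1* 23^2*29^1*43^1*173^( - 1 )* 293^(-1) 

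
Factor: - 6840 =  - 2^3*3^2 * 5^1*19^1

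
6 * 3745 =22470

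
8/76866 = 4/38433=0.00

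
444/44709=148/14903 = 0.01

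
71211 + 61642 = 132853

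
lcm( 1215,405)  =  1215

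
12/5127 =4/1709  =  0.00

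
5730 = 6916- 1186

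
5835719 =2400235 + 3435484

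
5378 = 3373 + 2005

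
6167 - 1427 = 4740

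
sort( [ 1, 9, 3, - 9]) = [-9, 1,3,9] 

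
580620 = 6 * 96770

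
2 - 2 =0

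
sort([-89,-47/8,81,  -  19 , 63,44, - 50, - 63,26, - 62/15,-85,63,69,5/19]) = [-89,-85, - 63,-50, - 19 , - 47/8, - 62/15,5/19,26,44, 63,63,69 , 81 ] 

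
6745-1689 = 5056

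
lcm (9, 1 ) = 9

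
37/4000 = 37/4000  =  0.01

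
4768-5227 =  - 459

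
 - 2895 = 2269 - 5164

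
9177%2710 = 1047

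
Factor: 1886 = 2^1*23^1 * 41^1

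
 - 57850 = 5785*( - 10)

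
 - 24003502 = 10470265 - 34473767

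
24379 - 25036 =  - 657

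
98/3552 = 49/1776 = 0.03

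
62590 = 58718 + 3872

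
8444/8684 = 2111/2171 = 0.97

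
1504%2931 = 1504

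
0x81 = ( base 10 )129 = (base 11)108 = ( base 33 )3u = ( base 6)333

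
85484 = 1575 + 83909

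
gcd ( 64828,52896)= 76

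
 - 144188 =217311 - 361499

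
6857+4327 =11184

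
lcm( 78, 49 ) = 3822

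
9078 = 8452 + 626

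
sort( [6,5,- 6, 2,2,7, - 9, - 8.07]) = [ - 9, - 8.07,  -  6,2 , 2,5,  6,7]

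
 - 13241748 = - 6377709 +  - 6864039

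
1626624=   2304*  706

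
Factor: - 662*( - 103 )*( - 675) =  - 46025550 = - 2^1*3^3*5^2* 103^1*331^1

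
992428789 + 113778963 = 1106207752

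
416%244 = 172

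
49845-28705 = 21140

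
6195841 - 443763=5752078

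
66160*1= 66160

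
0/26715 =0=0.00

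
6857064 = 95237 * 72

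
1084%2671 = 1084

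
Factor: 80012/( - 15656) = - 20003/3914 = - 2^ ( - 1)*19^( - 1)*83^1*103^( - 1)*241^1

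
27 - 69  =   - 42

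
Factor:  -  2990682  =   - 2^1*  3^4* 18461^1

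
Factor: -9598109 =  - 9598109^1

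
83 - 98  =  - 15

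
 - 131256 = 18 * (  -  7292 )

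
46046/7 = 6578  =  6578.00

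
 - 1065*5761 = -6135465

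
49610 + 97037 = 146647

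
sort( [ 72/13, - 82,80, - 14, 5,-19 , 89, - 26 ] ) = [- 82, - 26, - 19, - 14, 5,72/13  ,  80 , 89 ] 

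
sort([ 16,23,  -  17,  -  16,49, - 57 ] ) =[ - 57,- 17, - 16,16,  23 , 49] 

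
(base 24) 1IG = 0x400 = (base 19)2fh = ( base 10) 1024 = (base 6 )4424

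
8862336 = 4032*2198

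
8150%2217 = 1499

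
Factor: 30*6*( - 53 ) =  - 2^2 * 3^2*5^1*53^1 = -9540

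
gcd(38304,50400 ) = 2016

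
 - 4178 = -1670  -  2508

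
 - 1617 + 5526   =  3909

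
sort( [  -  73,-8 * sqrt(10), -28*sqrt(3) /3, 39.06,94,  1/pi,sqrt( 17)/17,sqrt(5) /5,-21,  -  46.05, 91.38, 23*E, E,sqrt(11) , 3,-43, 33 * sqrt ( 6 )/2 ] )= [ - 73, - 46.05, - 43,-8*sqrt ( 10 ),-21, - 28 * sqrt(3) /3, sqrt(17) /17,1/pi , sqrt(  5)/5, E,3,sqrt( 11), 39.06, 33*sqrt( 6 )/2,23 * E, 91.38, 94 ] 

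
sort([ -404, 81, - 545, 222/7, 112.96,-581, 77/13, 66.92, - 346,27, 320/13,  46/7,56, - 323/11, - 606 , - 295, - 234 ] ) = [ - 606 , - 581, - 545, - 404,  -  346, - 295, - 234, - 323/11, 77/13,46/7,320/13, 27, 222/7 , 56, 66.92,81, 112.96]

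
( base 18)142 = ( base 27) EK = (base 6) 1502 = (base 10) 398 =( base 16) 18e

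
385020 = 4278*90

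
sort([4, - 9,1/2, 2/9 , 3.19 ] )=[ - 9,2/9, 1/2,3.19, 4]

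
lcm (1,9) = 9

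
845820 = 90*9398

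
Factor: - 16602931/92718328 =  - 2^( - 3)*17^1 *19^( - 1)*609989^(-1)*976643^1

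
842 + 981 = 1823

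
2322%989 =344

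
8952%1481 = 66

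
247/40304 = 247/40304 = 0.01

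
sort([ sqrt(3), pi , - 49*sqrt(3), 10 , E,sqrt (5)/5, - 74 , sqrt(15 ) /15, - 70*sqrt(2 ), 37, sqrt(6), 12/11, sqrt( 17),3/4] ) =[ - 70 * sqrt(2 ), - 49*sqrt( 3 ),-74, sqrt(15)/15, sqrt(5) /5, 3/4,12/11, sqrt(3),  sqrt(6), E, pi, sqrt( 17),  10, 37]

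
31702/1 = 31702  =  31702.00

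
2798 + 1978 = 4776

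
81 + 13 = 94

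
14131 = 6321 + 7810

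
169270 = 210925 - 41655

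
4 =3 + 1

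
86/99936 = 43/49968 = 0.00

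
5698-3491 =2207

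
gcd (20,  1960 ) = 20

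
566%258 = 50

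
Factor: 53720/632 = 85= 5^1*17^1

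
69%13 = 4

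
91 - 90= 1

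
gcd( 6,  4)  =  2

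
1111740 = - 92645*( - 12)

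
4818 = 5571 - 753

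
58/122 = 29/61 =0.48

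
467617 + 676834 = 1144451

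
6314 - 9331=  - 3017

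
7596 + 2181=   9777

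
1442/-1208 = -721/604 = - 1.19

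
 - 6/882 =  - 1/147 = - 0.01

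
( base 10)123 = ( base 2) 1111011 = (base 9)146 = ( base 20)63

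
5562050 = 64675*86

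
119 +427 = 546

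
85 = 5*17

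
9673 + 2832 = 12505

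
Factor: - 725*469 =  - 5^2*7^1*29^1*67^1 = - 340025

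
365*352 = 128480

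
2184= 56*39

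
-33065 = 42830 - 75895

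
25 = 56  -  31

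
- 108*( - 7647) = 825876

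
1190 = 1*1190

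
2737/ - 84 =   -  391/12 = - 32.58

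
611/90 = 6 + 71/90 = 6.79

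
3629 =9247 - 5618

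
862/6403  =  862/6403 = 0.13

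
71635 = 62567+9068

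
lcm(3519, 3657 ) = 186507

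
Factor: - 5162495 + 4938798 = - 223697^1 = - 223697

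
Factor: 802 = 2^1*401^1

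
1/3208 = 1/3208 = 0.00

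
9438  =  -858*(-11)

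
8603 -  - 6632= 15235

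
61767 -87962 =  - 26195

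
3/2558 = 3/2558 = 0.00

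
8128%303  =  250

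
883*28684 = 25327972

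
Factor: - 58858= - 2^1*29429^1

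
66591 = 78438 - 11847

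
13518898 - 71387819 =- 57868921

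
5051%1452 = 695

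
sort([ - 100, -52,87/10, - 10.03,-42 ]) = [-100 , - 52,- 42, - 10.03, 87/10] 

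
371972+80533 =452505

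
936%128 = 40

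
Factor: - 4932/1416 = -2^( - 1 ) * 3^1*59^(-1 )*137^1 = - 411/118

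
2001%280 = 41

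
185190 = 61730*3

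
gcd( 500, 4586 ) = 2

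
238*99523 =23686474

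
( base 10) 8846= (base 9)13118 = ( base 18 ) 1958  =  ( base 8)21216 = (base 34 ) 7M6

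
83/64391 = 83/64391 =0.00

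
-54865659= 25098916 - 79964575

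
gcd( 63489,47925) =3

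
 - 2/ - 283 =2/283  =  0.01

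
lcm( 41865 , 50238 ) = 251190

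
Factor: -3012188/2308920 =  -753047/577230= - 2^( -1)*3^( - 1)* 5^(-1) * 41^1*71^( - 1 )*271^(-1)*18367^1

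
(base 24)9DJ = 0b1010110001011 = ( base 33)524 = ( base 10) 5515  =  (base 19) F55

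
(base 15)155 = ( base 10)305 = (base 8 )461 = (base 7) 614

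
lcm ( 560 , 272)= 9520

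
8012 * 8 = 64096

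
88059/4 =88059/4= 22014.75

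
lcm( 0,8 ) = 0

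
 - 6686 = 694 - 7380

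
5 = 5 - 0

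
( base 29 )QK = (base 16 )306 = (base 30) po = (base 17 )2B9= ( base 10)774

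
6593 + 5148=11741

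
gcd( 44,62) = 2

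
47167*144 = 6792048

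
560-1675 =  -1115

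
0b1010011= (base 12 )6B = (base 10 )83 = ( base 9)102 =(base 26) 35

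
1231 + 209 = 1440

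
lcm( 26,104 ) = 104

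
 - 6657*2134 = - 14206038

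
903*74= 66822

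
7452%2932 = 1588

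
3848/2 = 1924= 1924.00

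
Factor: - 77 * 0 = 0^1 = 0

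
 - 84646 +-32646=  - 117292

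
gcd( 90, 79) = 1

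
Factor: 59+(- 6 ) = 53^1 = 53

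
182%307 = 182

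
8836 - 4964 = 3872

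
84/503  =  84/503 =0.17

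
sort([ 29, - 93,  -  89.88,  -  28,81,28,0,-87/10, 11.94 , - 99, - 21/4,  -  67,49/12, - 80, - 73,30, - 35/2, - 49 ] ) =[  -  99, - 93, -89.88, - 80 , - 73,-67, - 49,-28, - 35/2,  -  87/10,- 21/4,0, 49/12,11.94,28, 29,30,81] 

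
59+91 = 150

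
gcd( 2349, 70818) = 87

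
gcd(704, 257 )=1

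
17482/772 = 22 + 249/386 = 22.65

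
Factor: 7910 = 2^1*5^1*7^1*113^1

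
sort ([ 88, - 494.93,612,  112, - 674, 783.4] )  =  [ - 674, - 494.93, 88, 112, 612, 783.4] 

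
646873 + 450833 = 1097706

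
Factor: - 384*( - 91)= 34944 = 2^7*3^1 * 7^1*13^1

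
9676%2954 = 814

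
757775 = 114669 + 643106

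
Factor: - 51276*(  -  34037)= 1745281212 = 2^2 *3^1*101^1*337^1  *  4273^1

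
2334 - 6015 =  - 3681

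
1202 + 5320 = 6522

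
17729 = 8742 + 8987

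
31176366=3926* 7941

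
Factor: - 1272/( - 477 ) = 8/3=2^3*3^(-1 ) 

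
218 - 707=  - 489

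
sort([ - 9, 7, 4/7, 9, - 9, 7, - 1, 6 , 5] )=[  -  9, - 9, - 1, 4/7, 5,6 , 7,7 , 9 ] 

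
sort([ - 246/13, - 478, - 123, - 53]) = [ - 478, - 123, - 53, - 246/13]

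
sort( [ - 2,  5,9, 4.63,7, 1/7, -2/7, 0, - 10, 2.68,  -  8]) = [ - 10,- 8, - 2, - 2/7,0, 1/7,2.68, 4.63,5,7,  9]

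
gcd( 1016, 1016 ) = 1016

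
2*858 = 1716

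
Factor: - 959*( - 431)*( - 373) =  - 7^1*137^1*373^1 * 431^1= - 154171717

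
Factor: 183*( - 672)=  - 2^5*3^2*7^1*61^1 =- 122976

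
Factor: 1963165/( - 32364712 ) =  -2^( - 3 )*5^1*23^1*43^1*397^1 * 1423^( -1)*2843^(-1) 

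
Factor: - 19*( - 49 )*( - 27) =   -  25137 = -3^3*7^2* 19^1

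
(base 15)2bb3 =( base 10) 9393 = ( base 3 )110212220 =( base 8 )22261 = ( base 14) 35cd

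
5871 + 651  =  6522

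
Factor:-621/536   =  -2^ (-3) * 3^3 * 23^1*67^ ( - 1)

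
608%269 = 70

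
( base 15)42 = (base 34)1s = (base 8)76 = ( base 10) 62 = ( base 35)1R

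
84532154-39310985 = 45221169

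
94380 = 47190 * 2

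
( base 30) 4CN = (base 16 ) F8F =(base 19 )b0c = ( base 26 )5n5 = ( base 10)3983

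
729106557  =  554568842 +174537715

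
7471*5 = 37355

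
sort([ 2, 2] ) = [ 2,  2] 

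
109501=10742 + 98759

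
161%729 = 161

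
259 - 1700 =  - 1441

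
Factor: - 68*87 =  - 2^2*3^1*17^1*29^1 = - 5916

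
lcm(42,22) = 462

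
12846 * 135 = 1734210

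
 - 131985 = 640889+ - 772874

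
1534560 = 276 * 5560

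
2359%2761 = 2359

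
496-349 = 147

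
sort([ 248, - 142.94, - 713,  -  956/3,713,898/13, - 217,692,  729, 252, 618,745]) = [ - 713,- 956/3, - 217, - 142.94,898/13,  248,252,618,692,713,729, 745 ] 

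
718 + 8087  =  8805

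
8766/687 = 12 +174/229=12.76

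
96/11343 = 32/3781 = 0.01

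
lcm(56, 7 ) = 56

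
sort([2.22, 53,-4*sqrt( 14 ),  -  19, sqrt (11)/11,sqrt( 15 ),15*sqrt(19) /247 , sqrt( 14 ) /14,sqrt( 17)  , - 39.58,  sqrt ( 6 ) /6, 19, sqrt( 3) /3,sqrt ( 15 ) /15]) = [ - 39.58, - 19, - 4 * sqrt ( 14), sqrt ( 15 ) /15 , 15*sqrt( 19) /247, sqrt(14)/14, sqrt(11 ) /11, sqrt( 6)/6, sqrt( 3 )/3,2.22, sqrt( 15 ),sqrt(17), 19, 53]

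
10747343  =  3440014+7307329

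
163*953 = 155339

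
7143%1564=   887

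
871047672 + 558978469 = 1430026141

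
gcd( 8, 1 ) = 1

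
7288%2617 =2054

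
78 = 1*78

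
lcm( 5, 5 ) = 5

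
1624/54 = 812/27 = 30.07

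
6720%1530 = 600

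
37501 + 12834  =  50335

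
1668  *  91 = 151788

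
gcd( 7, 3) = 1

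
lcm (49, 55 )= 2695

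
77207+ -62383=14824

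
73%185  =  73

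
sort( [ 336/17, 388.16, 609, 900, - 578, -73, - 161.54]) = [ - 578 ,-161.54, - 73 , 336/17, 388.16,  609,900 ] 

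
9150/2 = 4575 = 4575.00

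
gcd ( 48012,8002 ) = 8002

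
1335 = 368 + 967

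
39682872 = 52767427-13084555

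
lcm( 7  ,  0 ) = 0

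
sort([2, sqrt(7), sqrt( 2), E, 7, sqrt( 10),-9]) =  [ - 9, sqrt(2),  2,  sqrt( 7) , E, sqrt( 10 ), 7] 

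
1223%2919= 1223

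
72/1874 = 36/937 = 0.04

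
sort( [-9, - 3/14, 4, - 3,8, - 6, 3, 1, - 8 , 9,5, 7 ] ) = [- 9, - 8, - 6,- 3, - 3/14,  1, 3, 4,5, 7, 8,9]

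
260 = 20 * 13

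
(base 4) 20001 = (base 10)513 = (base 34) F3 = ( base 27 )J0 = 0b1000000001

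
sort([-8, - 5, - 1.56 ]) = [-8,-5,-1.56] 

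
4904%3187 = 1717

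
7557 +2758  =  10315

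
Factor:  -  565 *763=-5^1*7^1*109^1*113^1 = -431095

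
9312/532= 17 + 67/133 = 17.50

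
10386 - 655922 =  - 645536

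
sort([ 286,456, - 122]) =[ - 122, 286,456]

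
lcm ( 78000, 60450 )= 2418000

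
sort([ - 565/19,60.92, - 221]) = [-221, - 565/19,  60.92 ] 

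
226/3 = 226/3 = 75.33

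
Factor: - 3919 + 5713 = 1794 = 2^1*3^1*13^1*23^1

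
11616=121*96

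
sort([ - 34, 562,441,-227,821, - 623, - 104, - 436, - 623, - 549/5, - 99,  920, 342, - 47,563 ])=[ - 623, - 623, - 436, - 227, - 549/5,-104,-99, - 47, - 34,  342, 441, 562,563,821, 920]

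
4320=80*54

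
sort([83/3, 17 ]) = [ 17,83/3 ] 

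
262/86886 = 131/43443 =0.00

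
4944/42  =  824/7 = 117.71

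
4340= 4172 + 168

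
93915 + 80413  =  174328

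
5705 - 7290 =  - 1585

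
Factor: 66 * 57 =3762 = 2^1 * 3^2 * 11^1*19^1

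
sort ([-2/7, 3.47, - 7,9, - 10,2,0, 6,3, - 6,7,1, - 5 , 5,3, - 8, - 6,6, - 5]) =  [ - 10,- 8, - 7,-6, - 6 , - 5, - 5,-2/7,0,1,2, 3,3,3.47,5, 6, 6 , 7,9 ] 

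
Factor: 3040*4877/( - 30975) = -2965216/6195 = - 2^5*3^(-1)*5^ ( - 1 )*7^( - 1)*19^1*59^(  -  1)*4877^1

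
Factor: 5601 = 3^1 * 1867^1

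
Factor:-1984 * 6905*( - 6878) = 94225298560  =  2^7*5^1 * 19^1*31^1 * 181^1 * 1381^1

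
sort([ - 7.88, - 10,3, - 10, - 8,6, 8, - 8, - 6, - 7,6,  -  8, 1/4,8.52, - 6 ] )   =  [ - 10, - 10 , - 8, - 8,-8, - 7.88,-7, - 6, - 6,1/4,3,6, 6,8, 8.52 ]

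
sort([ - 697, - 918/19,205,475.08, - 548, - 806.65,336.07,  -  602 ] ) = [ - 806.65, - 697, - 602,-548, - 918/19,205, 336.07,475.08]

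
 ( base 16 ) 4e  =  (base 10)78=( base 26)30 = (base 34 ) 2a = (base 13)60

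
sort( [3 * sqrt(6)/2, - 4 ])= [ - 4,3* sqrt( 6)/2] 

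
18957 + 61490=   80447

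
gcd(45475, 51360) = 535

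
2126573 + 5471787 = 7598360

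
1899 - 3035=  - 1136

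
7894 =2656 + 5238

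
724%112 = 52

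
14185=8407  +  5778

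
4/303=4/303=0.01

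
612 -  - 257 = 869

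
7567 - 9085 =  - 1518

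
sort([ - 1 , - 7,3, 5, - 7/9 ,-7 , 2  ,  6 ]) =[ - 7 , - 7, - 1,  -  7/9,2, 3,5,6 ]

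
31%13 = 5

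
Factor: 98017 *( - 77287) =-7^1*61^1*181^1*98017^1 = - 7575439879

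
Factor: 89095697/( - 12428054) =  - 2^( - 1 )*17^ ( - 1 )*73^1*365531^( - 1 )*1220489^1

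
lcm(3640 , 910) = 3640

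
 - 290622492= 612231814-902854306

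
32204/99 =325 + 29/99= 325.29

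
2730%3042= 2730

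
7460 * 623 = 4647580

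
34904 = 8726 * 4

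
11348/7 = 11348/7  =  1621.14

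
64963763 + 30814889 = 95778652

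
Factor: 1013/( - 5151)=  - 3^( - 1 )*17^( - 1)*101^( - 1)*1013^1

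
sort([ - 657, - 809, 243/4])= [ - 809 , - 657,  243/4] 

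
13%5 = 3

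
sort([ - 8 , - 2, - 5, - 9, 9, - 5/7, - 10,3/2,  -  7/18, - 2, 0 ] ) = [ - 10, - 9, - 8, - 5, - 2, - 2, - 5/7,-7/18, 0,3/2, 9]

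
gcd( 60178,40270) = 2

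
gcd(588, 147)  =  147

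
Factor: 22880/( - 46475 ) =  - 2^5*5^( - 1) *13^ ( - 1 )=-32/65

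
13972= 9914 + 4058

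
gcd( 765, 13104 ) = 9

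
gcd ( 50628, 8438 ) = 8438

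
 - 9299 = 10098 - 19397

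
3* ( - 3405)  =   - 10215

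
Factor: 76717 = 76717^1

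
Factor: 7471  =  31^1*241^1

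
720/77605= 144/15521 = 0.01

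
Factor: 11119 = 11119^1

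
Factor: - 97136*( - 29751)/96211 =2889893136/96211 =2^4*3^1* 13^1*47^1*211^1*467^1 *96211^(-1 )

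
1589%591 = 407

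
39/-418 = -1+379/418= -  0.09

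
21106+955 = 22061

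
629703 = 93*6771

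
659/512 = 659/512=1.29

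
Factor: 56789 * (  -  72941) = - 4142246449 = - 11^1*  19^1 * 109^1*349^1*521^1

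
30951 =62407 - 31456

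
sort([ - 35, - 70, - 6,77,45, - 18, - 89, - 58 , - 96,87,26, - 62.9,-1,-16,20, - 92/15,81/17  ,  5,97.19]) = [ - 96,-89,-70, - 62.9,  -  58,-35, - 18, - 16, - 92/15, - 6, - 1,81/17,5,20,26,45,77,87,97.19 ] 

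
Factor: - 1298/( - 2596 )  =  1/2 = 2^( - 1 ) 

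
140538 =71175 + 69363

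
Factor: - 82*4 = - 328 = -2^3*41^1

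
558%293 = 265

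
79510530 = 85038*935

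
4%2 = 0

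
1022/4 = 255 + 1/2 = 255.50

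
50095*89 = 4458455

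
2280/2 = 1140 = 1140.00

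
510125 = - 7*( - 72875) 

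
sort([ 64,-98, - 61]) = [ - 98,-61, 64]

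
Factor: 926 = 2^1*463^1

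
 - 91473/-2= 91473/2= 45736.50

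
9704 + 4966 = 14670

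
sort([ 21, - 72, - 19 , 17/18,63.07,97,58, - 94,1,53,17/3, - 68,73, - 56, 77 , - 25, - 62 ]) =[ - 94, - 72, - 68, - 62, - 56,-25, - 19,17/18,1,17/3, 21,53,58, 63.07,73,77,97] 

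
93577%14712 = 5305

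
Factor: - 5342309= - 7^1*211^1*3617^1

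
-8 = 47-55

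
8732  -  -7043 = 15775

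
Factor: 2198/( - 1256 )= - 2^( - 2)*7^1= -7/4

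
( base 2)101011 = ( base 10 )43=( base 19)25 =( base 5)133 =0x2B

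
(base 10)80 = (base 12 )68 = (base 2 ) 1010000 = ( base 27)2Q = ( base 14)5A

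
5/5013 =5/5013= 0.00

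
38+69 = 107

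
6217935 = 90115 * 69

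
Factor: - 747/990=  - 83/110 = - 2^( - 1)*5^( - 1 )*11^( - 1)*83^1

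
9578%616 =338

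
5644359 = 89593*63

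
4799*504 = 2418696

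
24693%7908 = 969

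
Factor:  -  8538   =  -2^1 * 3^1*1423^1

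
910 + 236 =1146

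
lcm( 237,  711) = 711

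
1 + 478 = 479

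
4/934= 2/467 = 0.00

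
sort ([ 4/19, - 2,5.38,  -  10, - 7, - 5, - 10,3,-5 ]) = [ - 10 , - 10,-7, -5, - 5, -2, 4/19,3, 5.38 ]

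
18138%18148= 18138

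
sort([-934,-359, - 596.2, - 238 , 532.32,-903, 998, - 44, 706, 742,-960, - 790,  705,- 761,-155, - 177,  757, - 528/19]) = [ - 960,-934 , - 903, - 790, -761,-596.2, - 359, - 238 , - 177,- 155,-44,-528/19,532.32, 705, 706,742,757,  998]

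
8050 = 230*35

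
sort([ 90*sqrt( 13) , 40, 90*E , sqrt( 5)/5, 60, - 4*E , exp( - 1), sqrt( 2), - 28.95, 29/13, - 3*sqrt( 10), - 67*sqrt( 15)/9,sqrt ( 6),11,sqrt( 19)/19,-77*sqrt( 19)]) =[  -  77*sqrt( 19), - 28.95,-67*sqrt( 15)/9,-4* E,-3*sqrt( 10 ), sqrt( 19)/19, exp(-1 ), sqrt( 5)/5  ,  sqrt( 2 ),29/13 , sqrt( 6),11, 40 , 60, 90*E,90*sqrt( 13 ) ]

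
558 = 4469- 3911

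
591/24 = 197/8 = 24.62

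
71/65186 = 71/65186 = 0.00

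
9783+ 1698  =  11481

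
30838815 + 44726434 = 75565249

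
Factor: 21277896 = 2^3*3^1 * 157^1*5647^1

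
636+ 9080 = 9716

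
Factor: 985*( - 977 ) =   -  962345 =- 5^1*197^1*977^1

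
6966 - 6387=579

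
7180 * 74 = 531320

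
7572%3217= 1138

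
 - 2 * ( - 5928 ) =11856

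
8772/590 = 14 + 256/295 = 14.87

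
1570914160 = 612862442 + 958051718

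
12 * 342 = 4104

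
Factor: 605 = 5^1*11^2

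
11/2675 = 11/2675 =0.00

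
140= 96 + 44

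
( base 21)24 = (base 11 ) 42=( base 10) 46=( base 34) 1c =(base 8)56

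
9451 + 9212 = 18663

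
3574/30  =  1787/15 = 119.13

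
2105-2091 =14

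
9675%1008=603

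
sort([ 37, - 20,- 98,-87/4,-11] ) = [-98 ,-87/4, - 20, - 11, 37] 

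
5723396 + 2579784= 8303180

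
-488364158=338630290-826994448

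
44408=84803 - 40395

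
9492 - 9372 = 120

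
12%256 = 12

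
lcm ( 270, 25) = 1350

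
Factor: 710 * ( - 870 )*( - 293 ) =2^2*3^1*5^2*29^1*71^1 * 293^1 = 180986100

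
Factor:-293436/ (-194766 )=342/227 = 2^1*3^2*19^1*227^(- 1 )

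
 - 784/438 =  - 392/219 =- 1.79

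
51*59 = 3009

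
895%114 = 97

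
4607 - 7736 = -3129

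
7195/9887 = 7195/9887 = 0.73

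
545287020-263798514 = 281488506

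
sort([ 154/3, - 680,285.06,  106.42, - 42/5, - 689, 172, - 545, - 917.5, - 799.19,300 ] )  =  [ - 917.5, - 799.19, - 689, - 680, - 545, - 42/5,154/3,106.42, 172,285.06 , 300 ]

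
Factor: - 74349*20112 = - 1495307088 =- 2^4*3^3 *11^1*419^1*751^1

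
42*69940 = 2937480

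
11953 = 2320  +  9633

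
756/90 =8 + 2/5 = 8.40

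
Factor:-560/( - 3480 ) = 2^1*3^( - 1) * 7^1*29^( -1 )=14/87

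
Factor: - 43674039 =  - 3^3 * 1617557^1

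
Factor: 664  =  2^3*83^1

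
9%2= 1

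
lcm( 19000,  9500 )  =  19000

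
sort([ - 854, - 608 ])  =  [ - 854, - 608]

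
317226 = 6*52871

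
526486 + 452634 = 979120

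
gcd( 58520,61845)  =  665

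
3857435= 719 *5365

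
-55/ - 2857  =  55/2857 = 0.02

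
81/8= 81/8=10.12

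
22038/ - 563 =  - 22038/563 = - 39.14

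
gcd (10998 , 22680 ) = 18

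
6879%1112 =207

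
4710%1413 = 471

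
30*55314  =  1659420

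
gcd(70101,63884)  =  1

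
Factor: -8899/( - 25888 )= 11/32= 2^(- 5)*11^1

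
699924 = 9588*73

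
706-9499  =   - 8793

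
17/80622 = 17/80622 = 0.00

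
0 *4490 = 0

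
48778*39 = 1902342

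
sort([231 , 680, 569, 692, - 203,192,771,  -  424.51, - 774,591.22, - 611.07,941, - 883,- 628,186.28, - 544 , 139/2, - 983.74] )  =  [ - 983.74,  -  883,-774,-628,-611.07, - 544 , - 424.51, - 203,139/2,186.28,192,  231,569, 591.22, 680, 692, 771 , 941 ] 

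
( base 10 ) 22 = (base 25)m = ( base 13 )19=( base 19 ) 13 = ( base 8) 26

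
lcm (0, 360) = 0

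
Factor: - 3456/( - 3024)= 8/7=2^3*7^(  -  1 )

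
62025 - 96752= -34727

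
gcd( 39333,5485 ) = 1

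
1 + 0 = 1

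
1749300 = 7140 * 245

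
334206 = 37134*9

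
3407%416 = 79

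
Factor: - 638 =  - 2^1*11^1 * 29^1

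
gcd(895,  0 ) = 895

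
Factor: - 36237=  - 3^1*47^1*257^1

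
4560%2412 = 2148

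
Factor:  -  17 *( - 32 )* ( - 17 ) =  - 9248 = - 2^5*17^2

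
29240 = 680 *43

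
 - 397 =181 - 578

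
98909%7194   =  5387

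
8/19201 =8/19201 = 0.00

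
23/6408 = 23/6408 = 0.00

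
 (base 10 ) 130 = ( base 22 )5k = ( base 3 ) 11211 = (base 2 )10000010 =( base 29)4E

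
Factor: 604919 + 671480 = 1276399 = 53^1*24083^1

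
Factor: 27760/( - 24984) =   -  10/9 =-2^1*3^( - 2)*5^1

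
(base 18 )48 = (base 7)143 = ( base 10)80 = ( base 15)55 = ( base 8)120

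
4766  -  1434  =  3332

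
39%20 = 19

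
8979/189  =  47 + 32/63 = 47.51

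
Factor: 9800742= 2^1*3^1*7^1 * 229^1*1019^1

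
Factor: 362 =2^1*181^1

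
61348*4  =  245392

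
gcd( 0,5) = 5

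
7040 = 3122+3918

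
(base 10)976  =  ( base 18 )304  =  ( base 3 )1100011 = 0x3D0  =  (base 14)4da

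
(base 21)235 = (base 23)1I7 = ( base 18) 2GE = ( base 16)3b6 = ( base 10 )950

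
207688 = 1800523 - 1592835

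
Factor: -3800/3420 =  - 10/9 = - 2^1*3^( - 2 )*5^1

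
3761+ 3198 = 6959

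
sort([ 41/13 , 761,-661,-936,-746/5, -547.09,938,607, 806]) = [ - 936 , - 661, - 547.09  ,-746/5,41/13,607 , 761,806 , 938]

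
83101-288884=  - 205783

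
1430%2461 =1430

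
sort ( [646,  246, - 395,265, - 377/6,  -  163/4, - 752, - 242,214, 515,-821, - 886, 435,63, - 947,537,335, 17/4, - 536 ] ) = [- 947, -886,  -  821, - 752 , - 536,-395, - 242, - 377/6,- 163/4,17/4,63 , 214,246,265, 335,435 , 515, 537, 646] 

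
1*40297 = 40297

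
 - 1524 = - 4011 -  - 2487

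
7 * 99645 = 697515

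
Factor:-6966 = -2^1*3^4*43^1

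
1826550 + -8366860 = -6540310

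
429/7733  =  39/703 = 0.06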